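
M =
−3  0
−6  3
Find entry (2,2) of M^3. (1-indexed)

27

tr M = 0 and det M = −9, so the characteristic polynomial is λ² − (0)λ + (−9) with roots −3 and 3.
Eigenvectors give P = [[1, 0], [1, −1]] with P⁻¹ = [[1, 0], [1, −1]], and M = P·diag(−3, 3)·P⁻¹.
Then M^3 = P·diag(−27, 27)·P⁻¹ = [[−27, 0], [−27, −27]] · [[1, 0], [1, −1]] = [[−27, 0], [−54, 27]].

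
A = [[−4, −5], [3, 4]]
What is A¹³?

A² = I (check: tr A = 0 and det A = −1), so A¹³ = A since 13 is odd.

[[−4, −5], [3, 4]]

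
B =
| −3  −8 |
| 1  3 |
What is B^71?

B² = I (check: tr B = 0 and det B = −1), so B^71 = B since 71 is odd.

[[−3, −8], [1, 3]]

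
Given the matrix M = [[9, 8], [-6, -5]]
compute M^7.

[[8745, 8744], [-6558, -6557]]

tr M = 4 and det M = 3, so the characteristic polynomial is λ² − (4)λ + (3) with roots 1 and 3.
Eigenvectors give P = [[-1, 4], [1, -3]] with P⁻¹ = [[3, 4], [1, 1]], and M = P·diag(1, 3)·P⁻¹.
Then M^7 = P·diag(1, 2187)·P⁻¹ = [[-1, 8748], [1, -6561]] · [[3, 4], [1, 1]] = [[8745, 8744], [-6558, -6557]].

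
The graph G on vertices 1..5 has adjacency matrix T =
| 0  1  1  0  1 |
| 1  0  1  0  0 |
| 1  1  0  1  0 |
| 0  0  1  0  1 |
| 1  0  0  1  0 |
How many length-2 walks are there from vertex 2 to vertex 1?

1

The number of length-2 walks from vertex 2 to vertex 1 is entry (2,1) of T^2, where T is the adjacency matrix.
T^2 = [[3, 1, 1, 2, 0], [1, 2, 1, 1, 1], [1, 1, 3, 0, 2], [2, 1, 0, 2, 0], [0, 1, 2, 0, 2]]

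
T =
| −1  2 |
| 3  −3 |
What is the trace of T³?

T² = [[7, −8], [−12, 15]]
T³ = [[−31, 38], [57, −69]]

−100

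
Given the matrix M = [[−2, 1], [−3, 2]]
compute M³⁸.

[[1, 0], [0, 1]]

M² = I (check: tr M = 0 and det M = −1), so M³⁸ = I since 38 is even.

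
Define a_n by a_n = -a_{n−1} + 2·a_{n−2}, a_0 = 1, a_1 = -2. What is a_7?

With companion matrix M = [[-1, 2], [1, 0]], [a_n, a_{n−1}]ᵀ = M·[a_{n−1}, a_{n−2}]ᵀ, so [a_7, a_6]ᵀ = M^6·[a_1, a_0]ᵀ.
M^6 = [[43, -42], [-21, 22]], giving [a_7, a_6]ᵀ = [[-128], [64]].

-128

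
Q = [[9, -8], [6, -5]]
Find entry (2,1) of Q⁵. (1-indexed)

tr Q = 4 and det Q = 3, so the characteristic polynomial is λ² − (4)λ + (3) with roots 1 and 3.
Eigenvectors give P = [[1, -4], [1, -3]] with P⁻¹ = [[-3, 4], [-1, 1]], and Q = P·diag(1, 3)·P⁻¹.
Then Q⁵ = P·diag(1, 243)·P⁻¹ = [[1, -972], [1, -729]] · [[-3, 4], [-1, 1]] = [[969, -968], [726, -725]].

726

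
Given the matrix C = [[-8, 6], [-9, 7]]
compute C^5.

tr C = -1 and det C = -2, so the characteristic polynomial is λ² − (-1)λ + (-2) with roots -2 and 1.
Eigenvectors give P = [[1, -2], [1, -3]] with P⁻¹ = [[3, -2], [1, -1]], and C = P·diag(-2, 1)·P⁻¹.
Then C^5 = P·diag(-32, 1)·P⁻¹ = [[-32, -2], [-32, -3]] · [[3, -2], [1, -1]] = [[-98, 66], [-99, 67]].

[[-98, 66], [-99, 67]]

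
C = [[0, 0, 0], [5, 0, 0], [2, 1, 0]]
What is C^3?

[[0, 0, 0], [0, 0, 0], [0, 0, 0]]

C is strictly triangular, hence nilpotent: C^3 = 0, so C^3 = 0.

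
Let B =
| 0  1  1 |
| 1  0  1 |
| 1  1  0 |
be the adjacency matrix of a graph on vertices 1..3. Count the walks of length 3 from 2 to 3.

3

The number of length-3 walks from vertex 2 to vertex 3 is entry (2,3) of B³, where B is the adjacency matrix.
B² = [[2, 1, 1], [1, 2, 1], [1, 1, 2]]
B³ = [[2, 3, 3], [3, 2, 3], [3, 3, 2]]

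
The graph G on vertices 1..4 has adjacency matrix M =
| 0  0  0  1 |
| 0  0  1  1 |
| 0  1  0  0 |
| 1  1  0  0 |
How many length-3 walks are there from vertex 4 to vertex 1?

2

The number of length-3 walks from vertex 4 to vertex 1 is entry (4,1) of M^3, where M is the adjacency matrix.
M^2 = [[1, 1, 0, 0], [1, 2, 0, 0], [0, 0, 1, 1], [0, 0, 1, 2]]
M^3 = [[0, 0, 1, 2], [0, 0, 2, 3], [1, 2, 0, 0], [2, 3, 0, 0]]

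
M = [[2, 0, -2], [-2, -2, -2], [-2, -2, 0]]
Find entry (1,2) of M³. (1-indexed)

M² = [[8, 4, -4], [4, 8, 8], [0, 4, 8]]
M³ = [[16, 0, -24], [-24, -32, -24], [-24, -24, -8]]

0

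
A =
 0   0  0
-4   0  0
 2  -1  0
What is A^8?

[[0, 0, 0], [0, 0, 0], [0, 0, 0]]

A is strictly triangular, hence nilpotent: A^3 = 0, so A^8 = 0.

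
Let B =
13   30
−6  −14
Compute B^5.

tr B = −1 and det B = −2, so the characteristic polynomial is λ² − (−1)λ + (−2) with roots −2 and 1.
Eigenvectors give P = [[−2, 5], [1, −2]] with P⁻¹ = [[2, 5], [1, 2]], and B = P·diag(−2, 1)·P⁻¹.
Then B^5 = P·diag(−32, 1)·P⁻¹ = [[64, 5], [−32, −2]] · [[2, 5], [1, 2]] = [[133, 330], [−66, −164]].

[[133, 330], [−66, −164]]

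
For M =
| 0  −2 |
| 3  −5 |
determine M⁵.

[[390, −422], [633, −665]]

tr M = −5 and det M = 6, so the characteristic polynomial is λ² − (−5)λ + (6) with roots −3 and −2.
Eigenvectors give P = [[−2, 1], [−3, 1]] with P⁻¹ = [[1, −1], [3, −2]], and M = P·diag(−3, −2)·P⁻¹.
Then M⁵ = P·diag(−243, −32)·P⁻¹ = [[486, −32], [729, −32]] · [[1, −1], [3, −2]] = [[390, −422], [633, −665]].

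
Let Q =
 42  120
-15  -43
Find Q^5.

tr Q = -1 and det Q = -6, so the characteristic polynomial is λ² − (-1)λ + (-6) with roots -3 and 2.
Eigenvectors give P = [[-8, -3], [3, 1]] with P⁻¹ = [[1, 3], [-3, -8]], and Q = P·diag(-3, 2)·P⁻¹.
Then Q^5 = P·diag(-243, 32)·P⁻¹ = [[1944, -96], [-729, 32]] · [[1, 3], [-3, -8]] = [[2232, 6600], [-825, -2443]].

[[2232, 6600], [-825, -2443]]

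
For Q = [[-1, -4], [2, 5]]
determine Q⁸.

tr Q = 4 and det Q = 3, so the characteristic polynomial is λ² − (4)λ + (3) with roots 3 and 1.
Eigenvectors give P = [[1, -2], [-1, 1]] with P⁻¹ = [[-1, -2], [-1, -1]], and Q = P·diag(3, 1)·P⁻¹.
Then Q⁸ = P·diag(6561, 1)·P⁻¹ = [[6561, -2], [-6561, 1]] · [[-1, -2], [-1, -1]] = [[-6559, -13120], [6560, 13121]].

[[-6559, -13120], [6560, 13121]]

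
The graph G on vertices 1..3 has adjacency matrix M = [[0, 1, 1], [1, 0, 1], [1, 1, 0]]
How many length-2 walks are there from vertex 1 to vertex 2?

1

The number of length-2 walks from vertex 1 to vertex 2 is entry (1,2) of M², where M is the adjacency matrix.
M² = [[2, 1, 1], [1, 2, 1], [1, 1, 2]]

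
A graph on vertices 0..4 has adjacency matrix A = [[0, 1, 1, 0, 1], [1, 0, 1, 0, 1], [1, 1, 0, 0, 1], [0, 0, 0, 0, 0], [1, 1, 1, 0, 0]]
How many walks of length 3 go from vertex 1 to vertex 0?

The number of length-3 walks from vertex 1 to vertex 0 is entry (1,0) of A³, where A is the adjacency matrix.
A² = [[3, 2, 2, 0, 2], [2, 3, 2, 0, 2], [2, 2, 3, 0, 2], [0, 0, 0, 0, 0], [2, 2, 2, 0, 3]]
A³ = [[6, 7, 7, 0, 7], [7, 6, 7, 0, 7], [7, 7, 6, 0, 7], [0, 0, 0, 0, 0], [7, 7, 7, 0, 6]]

7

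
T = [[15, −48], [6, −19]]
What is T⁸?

[[−52479, 157440], [−19680, 59041]]

tr T = −4 and det T = 3, so the characteristic polynomial is λ² − (−4)λ + (3) with roots −3 and −1.
Eigenvectors give P = [[−8, 3], [−3, 1]] with P⁻¹ = [[1, −3], [3, −8]], and T = P·diag(−3, −1)·P⁻¹.
Then T⁸ = P·diag(6561, 1)·P⁻¹ = [[−52488, 3], [−19683, 1]] · [[1, −3], [3, −8]] = [[−52479, 157440], [−19680, 59041]].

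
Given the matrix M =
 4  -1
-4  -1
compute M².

[[20, -3], [-12, 5]]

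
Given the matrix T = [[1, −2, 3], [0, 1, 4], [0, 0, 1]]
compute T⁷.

[[1, −14, −147], [0, 1, 28], [0, 0, 1]]

T = I + N where N = [[0, −2, 3], [0, 0, 4], [0, 0, 0]] is strictly upper-triangular, so N³ = 0.
(I + N)⁷ = I + 7·N + 21·N² = [[1, −14, −147], [0, 1, 28], [0, 0, 1]].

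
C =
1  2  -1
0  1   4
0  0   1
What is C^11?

C = I + N where N = [[0, 2, -1], [0, 0, 4], [0, 0, 0]] is strictly upper-triangular, so N^3 = 0.
(I + N)^11 = I + 11·N + 55·N^2 = [[1, 22, 429], [0, 1, 44], [0, 0, 1]].

[[1, 22, 429], [0, 1, 44], [0, 0, 1]]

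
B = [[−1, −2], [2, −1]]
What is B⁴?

[[−7, −24], [24, −7]]

B² = [[−3, 4], [−4, −3]]
B³ = [[11, 2], [−2, 11]]
B⁴ = [[−7, −24], [24, −7]]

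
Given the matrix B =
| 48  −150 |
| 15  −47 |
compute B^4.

tr B = 1 and det B = −6, so the characteristic polynomial is λ² − (1)λ + (−6) with roots 3 and −2.
Eigenvectors give P = [[10, −3], [3, −1]] with P⁻¹ = [[1, −3], [3, −10]], and B = P·diag(3, −2)·P⁻¹.
Then B^4 = P·diag(81, 16)·P⁻¹ = [[810, −48], [243, −16]] · [[1, −3], [3, −10]] = [[666, −1950], [195, −569]].

[[666, −1950], [195, −569]]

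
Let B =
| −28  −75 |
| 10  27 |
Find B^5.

tr B = −1 and det B = −6, so the characteristic polynomial is λ² − (−1)λ + (−6) with roots 2 and −3.
Eigenvectors give P = [[−5, −3], [2, 1]] with P⁻¹ = [[1, 3], [−2, −5]], and B = P·diag(2, −3)·P⁻¹.
Then B^5 = P·diag(32, −243)·P⁻¹ = [[−160, 729], [64, −243]] · [[1, 3], [−2, −5]] = [[−1618, −4125], [550, 1407]].

[[−1618, −4125], [550, 1407]]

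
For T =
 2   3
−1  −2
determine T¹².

T² = I (check: tr T = 0 and det T = −1), so T¹² = I since 12 is even.

[[1, 0], [0, 1]]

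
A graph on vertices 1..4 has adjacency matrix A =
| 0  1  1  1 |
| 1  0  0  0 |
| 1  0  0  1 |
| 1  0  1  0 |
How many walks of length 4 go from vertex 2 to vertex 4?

4

The number of length-4 walks from vertex 2 to vertex 4 is entry (2,4) of A⁴, where A is the adjacency matrix.
A² = [[3, 0, 1, 1], [0, 1, 1, 1], [1, 1, 2, 1], [1, 1, 1, 2]]
A³ = [[2, 3, 4, 4], [3, 0, 1, 1], [4, 1, 2, 3], [4, 1, 3, 2]]
A⁴ = [[11, 2, 6, 6], [2, 3, 4, 4], [6, 4, 7, 6], [6, 4, 6, 7]]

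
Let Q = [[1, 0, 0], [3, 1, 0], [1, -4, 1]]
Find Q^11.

[[1, 0, 0], [33, 1, 0], [-649, -44, 1]]

Q = I + N where N = [[0, 0, 0], [3, 0, 0], [1, -4, 0]] is strictly lower-triangular, so N^3 = 0.
(I + N)^11 = I + 11·N + 55·N^2 = [[1, 0, 0], [33, 1, 0], [-649, -44, 1]].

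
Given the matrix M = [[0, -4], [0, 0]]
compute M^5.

[[0, 0], [0, 0]]

M is strictly triangular, hence nilpotent: M^2 = 0, so M^5 = 0.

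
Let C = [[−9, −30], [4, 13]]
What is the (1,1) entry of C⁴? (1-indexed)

tr C = 4 and det C = 3, so the characteristic polynomial is λ² − (4)λ + (3) with roots 3 and 1.
Eigenvectors give P = [[−5, −3], [2, 1]] with P⁻¹ = [[1, 3], [−2, −5]], and C = P·diag(3, 1)·P⁻¹.
Then C⁴ = P·diag(81, 1)·P⁻¹ = [[−405, −3], [162, 1]] · [[1, 3], [−2, −5]] = [[−399, −1200], [160, 481]].

−399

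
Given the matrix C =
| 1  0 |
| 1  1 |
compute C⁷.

C = I + N where N = [[0, 0], [1, 0]] is strictly lower-triangular, so N² = 0.
(I + N)⁷ = I + 7·N = [[1, 0], [7, 1]].

[[1, 0], [7, 1]]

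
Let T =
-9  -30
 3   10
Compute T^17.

T² = T (a projection; rank 1, trace 1), so T^17 = T.

[[-9, -30], [3, 10]]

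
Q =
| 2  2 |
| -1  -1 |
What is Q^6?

Q² = Q (a projection; rank 1, trace 1), so Q^6 = Q.

[[2, 2], [-1, -1]]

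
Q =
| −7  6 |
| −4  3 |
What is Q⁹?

[[−59047, 59046], [−39364, 39363]]

tr Q = −4 and det Q = 3, so the characteristic polynomial is λ² − (−4)λ + (3) with roots −3 and −1.
Eigenvectors give P = [[3, 1], [2, 1]] with P⁻¹ = [[1, −1], [−2, 3]], and Q = P·diag(−3, −1)·P⁻¹.
Then Q⁹ = P·diag(−19683, −1)·P⁻¹ = [[−59049, −1], [−39366, −1]] · [[1, −1], [−2, 3]] = [[−59047, 59046], [−39364, 39363]].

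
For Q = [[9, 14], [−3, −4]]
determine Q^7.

[[14541, 28826], [−6177, −12226]]

tr Q = 5 and det Q = 6, so the characteristic polynomial is λ² − (5)λ + (6) with roots 2 and 3.
Eigenvectors give P = [[−2, 7], [1, −3]] with P⁻¹ = [[3, 7], [1, 2]], and Q = P·diag(2, 3)·P⁻¹.
Then Q^7 = P·diag(128, 2187)·P⁻¹ = [[−256, 15309], [128, −6561]] · [[3, 7], [1, 2]] = [[14541, 28826], [−6177, −12226]].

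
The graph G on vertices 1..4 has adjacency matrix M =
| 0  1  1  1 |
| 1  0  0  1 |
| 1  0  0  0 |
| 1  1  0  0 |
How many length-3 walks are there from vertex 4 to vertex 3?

The number of length-3 walks from vertex 4 to vertex 3 is entry (4,3) of M³, where M is the adjacency matrix.
M² = [[3, 1, 0, 1], [1, 2, 1, 1], [0, 1, 1, 1], [1, 1, 1, 2]]
M³ = [[2, 4, 3, 4], [4, 2, 1, 3], [3, 1, 0, 1], [4, 3, 1, 2]]

1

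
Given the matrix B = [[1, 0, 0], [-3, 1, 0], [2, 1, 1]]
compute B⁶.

[[1, 0, 0], [-18, 1, 0], [-33, 6, 1]]

B = I + N where N = [[0, 0, 0], [-3, 0, 0], [2, 1, 0]] is strictly lower-triangular, so N³ = 0.
(I + N)⁶ = I + 6·N + 15·N² = [[1, 0, 0], [-18, 1, 0], [-33, 6, 1]].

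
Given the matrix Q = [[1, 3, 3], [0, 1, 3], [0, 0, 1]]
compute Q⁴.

[[1, 12, 66], [0, 1, 12], [0, 0, 1]]

Q = I + N where N = [[0, 3, 3], [0, 0, 3], [0, 0, 0]] is strictly upper-triangular, so N³ = 0.
(I + N)⁴ = I + 4·N + 6·N² = [[1, 12, 66], [0, 1, 12], [0, 0, 1]].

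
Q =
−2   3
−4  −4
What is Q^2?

[[−8, −18], [24, 4]]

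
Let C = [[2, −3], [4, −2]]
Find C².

[[−8, 0], [0, −8]]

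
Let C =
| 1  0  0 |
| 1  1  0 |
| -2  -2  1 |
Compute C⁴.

C = I + N where N = [[0, 0, 0], [1, 0, 0], [-2, -2, 0]] is strictly lower-triangular, so N³ = 0.
(I + N)⁴ = I + 4·N + 6·N² = [[1, 0, 0], [4, 1, 0], [-20, -8, 1]].

[[1, 0, 0], [4, 1, 0], [-20, -8, 1]]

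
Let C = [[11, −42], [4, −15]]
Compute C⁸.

tr C = −4 and det C = 3, so the characteristic polynomial is λ² − (−4)λ + (3) with roots −1 and −3.
Eigenvectors give P = [[7, 3], [2, 1]] with P⁻¹ = [[1, −3], [−2, 7]], and C = P·diag(−1, −3)·P⁻¹.
Then C⁸ = P·diag(1, 6561)·P⁻¹ = [[7, 19683], [2, 6561]] · [[1, −3], [−2, 7]] = [[−39359, 137760], [−13120, 45921]].

[[−39359, 137760], [−13120, 45921]]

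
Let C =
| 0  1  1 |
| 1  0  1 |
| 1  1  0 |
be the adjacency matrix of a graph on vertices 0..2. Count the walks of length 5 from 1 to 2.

11

The number of length-5 walks from vertex 1 to vertex 2 is entry (1,2) of C⁵, where C is the adjacency matrix.
C² = [[2, 1, 1], [1, 2, 1], [1, 1, 2]]
C³ = [[2, 3, 3], [3, 2, 3], [3, 3, 2]]
C⁴ = [[6, 5, 5], [5, 6, 5], [5, 5, 6]]
C⁵ = [[10, 11, 11], [11, 10, 11], [11, 11, 10]]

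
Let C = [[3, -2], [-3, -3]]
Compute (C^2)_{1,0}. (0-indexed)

0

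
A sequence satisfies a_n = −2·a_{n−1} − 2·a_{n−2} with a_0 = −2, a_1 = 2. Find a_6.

With companion matrix M = [[−2, −2], [1, 0]], [a_n, a_{n−1}]ᵀ = M·[a_{n−1}, a_{n−2}]ᵀ, so [a_6, a_5]ᵀ = M⁵·[a_1, a_0]ᵀ.
M⁵ = [[8, 8], [−4, 0]], giving [a_6, a_5]ᵀ = [[0], [−8]].

0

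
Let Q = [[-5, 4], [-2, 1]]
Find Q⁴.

[[161, -160], [80, -79]]

tr Q = -4 and det Q = 3, so the characteristic polynomial is λ² − (-4)λ + (3) with roots -3 and -1.
Eigenvectors give P = [[2, -1], [1, -1]] with P⁻¹ = [[1, -1], [1, -2]], and Q = P·diag(-3, -1)·P⁻¹.
Then Q⁴ = P·diag(81, 1)·P⁻¹ = [[162, -1], [81, -1]] · [[1, -1], [1, -2]] = [[161, -160], [80, -79]].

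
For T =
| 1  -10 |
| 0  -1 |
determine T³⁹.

T² = I (check: tr T = 0 and det T = -1), so T³⁹ = T since 39 is odd.

[[1, -10], [0, -1]]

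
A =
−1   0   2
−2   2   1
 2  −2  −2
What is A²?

[[5, −4, −6], [0, 2, −4], [−2, 0, 6]]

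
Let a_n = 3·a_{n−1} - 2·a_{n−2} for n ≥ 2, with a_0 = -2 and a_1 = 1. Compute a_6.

187

With companion matrix Q = [[3, -2], [1, 0]], [a_n, a_{n−1}]ᵀ = Q·[a_{n−1}, a_{n−2}]ᵀ, so [a_6, a_5]ᵀ = Q⁵·[a_1, a_0]ᵀ.
Q⁵ = [[63, -62], [31, -30]], giving [a_6, a_5]ᵀ = [[187], [91]].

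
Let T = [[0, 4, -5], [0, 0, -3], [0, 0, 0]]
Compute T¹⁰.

T is strictly triangular, hence nilpotent: T³ = 0, so T¹⁰ = 0.

[[0, 0, 0], [0, 0, 0], [0, 0, 0]]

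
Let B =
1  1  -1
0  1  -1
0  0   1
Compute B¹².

[[1, 12, -78], [0, 1, -12], [0, 0, 1]]

B = I + N where N = [[0, 1, -1], [0, 0, -1], [0, 0, 0]] is strictly upper-triangular, so N³ = 0.
(I + N)¹² = I + 12·N + 66·N² = [[1, 12, -78], [0, 1, -12], [0, 0, 1]].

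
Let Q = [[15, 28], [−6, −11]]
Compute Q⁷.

[[15303, 30604], [−6558, −13115]]

tr Q = 4 and det Q = 3, so the characteristic polynomial is λ² − (4)λ + (3) with roots 1 and 3.
Eigenvectors give P = [[2, 7], [−1, −3]] with P⁻¹ = [[−3, −7], [1, 2]], and Q = P·diag(1, 3)·P⁻¹.
Then Q⁷ = P·diag(1, 2187)·P⁻¹ = [[2, 15309], [−1, −6561]] · [[−3, −7], [1, 2]] = [[15303, 30604], [−6558, −13115]].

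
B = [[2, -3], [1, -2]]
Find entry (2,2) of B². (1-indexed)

1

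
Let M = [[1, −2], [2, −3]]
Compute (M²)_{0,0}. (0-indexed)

−3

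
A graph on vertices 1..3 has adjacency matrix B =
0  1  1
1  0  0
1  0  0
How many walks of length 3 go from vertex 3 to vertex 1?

2

The number of length-3 walks from vertex 3 to vertex 1 is entry (3,1) of B³, where B is the adjacency matrix.
B² = [[2, 0, 0], [0, 1, 1], [0, 1, 1]]
B³ = [[0, 2, 2], [2, 0, 0], [2, 0, 0]]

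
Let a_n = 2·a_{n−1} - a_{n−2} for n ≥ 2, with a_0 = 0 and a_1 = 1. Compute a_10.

With companion matrix M = [[2, -1], [1, 0]], [a_n, a_{n−1}]ᵀ = M·[a_{n−1}, a_{n−2}]ᵀ, so [a_10, a_9]ᵀ = M⁹·[a_1, a_0]ᵀ.
M⁹ = [[10, -9], [9, -8]], giving [a_10, a_9]ᵀ = [[10], [9]].

10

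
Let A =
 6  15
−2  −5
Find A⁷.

[[6, 15], [−2, −5]]

A² = A (a projection; rank 1, trace 1), so A⁷ = A.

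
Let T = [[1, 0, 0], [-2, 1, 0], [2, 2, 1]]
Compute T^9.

[[1, 0, 0], [-18, 1, 0], [-126, 18, 1]]

T = I + N where N = [[0, 0, 0], [-2, 0, 0], [2, 2, 0]] is strictly lower-triangular, so N^3 = 0.
(I + N)^9 = I + 9·N + 36·N^2 = [[1, 0, 0], [-18, 1, 0], [-126, 18, 1]].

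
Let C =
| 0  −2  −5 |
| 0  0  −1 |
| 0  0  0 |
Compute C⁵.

C is strictly triangular, hence nilpotent: C³ = 0, so C⁵ = 0.

[[0, 0, 0], [0, 0, 0], [0, 0, 0]]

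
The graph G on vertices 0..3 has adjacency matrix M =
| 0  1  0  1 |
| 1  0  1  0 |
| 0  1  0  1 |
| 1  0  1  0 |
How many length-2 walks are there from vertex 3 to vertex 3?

The number of length-2 walks from vertex 3 to vertex 3 is entry (3,3) of M^2, where M is the adjacency matrix.
M^2 = [[2, 0, 2, 0], [0, 2, 0, 2], [2, 0, 2, 0], [0, 2, 0, 2]]

2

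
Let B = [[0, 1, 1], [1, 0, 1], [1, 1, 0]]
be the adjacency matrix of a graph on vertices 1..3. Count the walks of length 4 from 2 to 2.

6

The number of length-4 walks from vertex 2 to vertex 2 is entry (2,2) of B⁴, where B is the adjacency matrix.
B² = [[2, 1, 1], [1, 2, 1], [1, 1, 2]]
B³ = [[2, 3, 3], [3, 2, 3], [3, 3, 2]]
B⁴ = [[6, 5, 5], [5, 6, 5], [5, 5, 6]]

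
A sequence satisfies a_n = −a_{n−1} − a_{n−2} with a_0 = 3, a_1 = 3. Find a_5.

−6

With companion matrix T = [[−1, −1], [1, 0]], [a_n, a_{n−1}]ᵀ = T·[a_{n−1}, a_{n−2}]ᵀ, so [a_5, a_4]ᵀ = T^4·[a_1, a_0]ᵀ.
T^4 = [[−1, −1], [1, 0]], giving [a_5, a_4]ᵀ = [[−6], [3]].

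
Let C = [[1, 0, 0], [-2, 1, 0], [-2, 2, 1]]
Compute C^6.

C = I + N where N = [[0, 0, 0], [-2, 0, 0], [-2, 2, 0]] is strictly lower-triangular, so N^3 = 0.
(I + N)^6 = I + 6·N + 15·N^2 = [[1, 0, 0], [-12, 1, 0], [-72, 12, 1]].

[[1, 0, 0], [-12, 1, 0], [-72, 12, 1]]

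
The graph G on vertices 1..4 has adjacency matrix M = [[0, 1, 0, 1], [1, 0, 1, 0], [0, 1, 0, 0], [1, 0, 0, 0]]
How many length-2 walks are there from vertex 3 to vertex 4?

The number of length-2 walks from vertex 3 to vertex 4 is entry (3,4) of M², where M is the adjacency matrix.
M² = [[2, 0, 1, 0], [0, 2, 0, 1], [1, 0, 1, 0], [0, 1, 0, 1]]

0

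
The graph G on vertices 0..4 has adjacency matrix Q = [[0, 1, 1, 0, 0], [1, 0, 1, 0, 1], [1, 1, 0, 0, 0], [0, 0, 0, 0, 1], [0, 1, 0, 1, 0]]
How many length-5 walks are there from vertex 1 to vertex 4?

The number of length-5 walks from vertex 1 to vertex 4 is entry (1,4) of Q⁵, where Q is the adjacency matrix.
Q² = [[2, 1, 1, 0, 1], [1, 3, 1, 1, 0], [1, 1, 2, 0, 1], [0, 1, 0, 1, 0], [1, 0, 1, 0, 2]]
Q³ = [[2, 4, 3, 1, 1], [4, 2, 4, 0, 4], [3, 4, 2, 1, 1], [1, 0, 1, 0, 2], [1, 4, 1, 2, 0]]
Q⁴ = [[7, 6, 6, 1, 5], [6, 12, 6, 4, 2], [6, 6, 7, 1, 5], [1, 4, 1, 2, 0], [5, 2, 5, 0, 6]]
Q⁵ = [[12, 18, 13, 5, 7], [18, 14, 18, 2, 16], [13, 18, 12, 5, 7], [5, 2, 5, 0, 6], [7, 16, 7, 6, 2]]

16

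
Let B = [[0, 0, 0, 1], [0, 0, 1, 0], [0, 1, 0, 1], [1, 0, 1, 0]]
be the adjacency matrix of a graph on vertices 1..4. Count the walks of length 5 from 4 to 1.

5

The number of length-5 walks from vertex 4 to vertex 1 is entry (4,1) of B⁵, where B is the adjacency matrix.
B² = [[1, 0, 1, 0], [0, 1, 0, 1], [1, 0, 2, 0], [0, 1, 0, 2]]
B³ = [[0, 1, 0, 2], [1, 0, 2, 0], [0, 2, 0, 3], [2, 0, 3, 0]]
B⁴ = [[2, 0, 3, 0], [0, 2, 0, 3], [3, 0, 5, 0], [0, 3, 0, 5]]
B⁵ = [[0, 3, 0, 5], [3, 0, 5, 0], [0, 5, 0, 8], [5, 0, 8, 0]]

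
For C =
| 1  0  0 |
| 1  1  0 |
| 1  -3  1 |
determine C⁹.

C = I + N where N = [[0, 0, 0], [1, 0, 0], [1, -3, 0]] is strictly lower-triangular, so N³ = 0.
(I + N)⁹ = I + 9·N + 36·N² = [[1, 0, 0], [9, 1, 0], [-99, -27, 1]].

[[1, 0, 0], [9, 1, 0], [-99, -27, 1]]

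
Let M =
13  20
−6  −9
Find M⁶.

[[4369, 7280], [−2184, −3639]]

tr M = 4 and det M = 3, so the characteristic polynomial is λ² − (4)λ + (3) with roots 1 and 3.
Eigenvectors give P = [[5, −2], [−3, 1]] with P⁻¹ = [[−1, −2], [−3, −5]], and M = P·diag(1, 3)·P⁻¹.
Then M⁶ = P·diag(1, 729)·P⁻¹ = [[5, −1458], [−3, 729]] · [[−1, −2], [−3, −5]] = [[4369, 7280], [−2184, −3639]].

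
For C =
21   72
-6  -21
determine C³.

tr C = 0 and det C = -9, so the characteristic polynomial is λ² − (0)λ + (-9) with roots -3 and 3.
Eigenvectors give P = [[-3, 4], [1, -1]] with P⁻¹ = [[1, 4], [1, 3]], and C = P·diag(-3, 3)·P⁻¹.
Then C³ = P·diag(-27, 27)·P⁻¹ = [[81, 108], [-27, -27]] · [[1, 4], [1, 3]] = [[189, 648], [-54, -189]].

[[189, 648], [-54, -189]]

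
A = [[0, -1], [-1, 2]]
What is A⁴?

[[5, -12], [-12, 29]]

A² = [[1, -2], [-2, 5]]
A³ = [[2, -5], [-5, 12]]
A⁴ = [[5, -12], [-12, 29]]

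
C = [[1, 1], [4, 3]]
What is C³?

C² = [[5, 4], [16, 13]]
C³ = [[21, 17], [68, 55]]

[[21, 17], [68, 55]]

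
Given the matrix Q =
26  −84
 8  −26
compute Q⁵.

[[416, −1344], [128, −416]]

tr Q = 0 and det Q = −4, so the characteristic polynomial is λ² − (0)λ + (−4) with roots 2 and −2.
Eigenvectors give P = [[−7, 3], [−2, 1]] with P⁻¹ = [[−1, 3], [−2, 7]], and Q = P·diag(2, −2)·P⁻¹.
Then Q⁵ = P·diag(32, −32)·P⁻¹ = [[−224, −96], [−64, −32]] · [[−1, 3], [−2, 7]] = [[416, −1344], [128, −416]].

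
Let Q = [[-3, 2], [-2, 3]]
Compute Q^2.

[[5, 0], [0, 5]]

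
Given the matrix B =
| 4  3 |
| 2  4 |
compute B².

[[22, 24], [16, 22]]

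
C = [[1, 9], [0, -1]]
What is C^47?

[[1, 9], [0, -1]]

C² = I (check: tr C = 0 and det C = -1), so C^47 = C since 47 is odd.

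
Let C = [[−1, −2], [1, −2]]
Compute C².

[[−1, 6], [−3, 2]]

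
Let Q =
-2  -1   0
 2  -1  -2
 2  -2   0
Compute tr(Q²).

9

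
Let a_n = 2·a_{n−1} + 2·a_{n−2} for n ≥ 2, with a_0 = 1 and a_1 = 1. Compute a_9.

4240

With companion matrix A = [[2, 2], [1, 0]], [a_n, a_{n−1}]ᵀ = A·[a_{n−1}, a_{n−2}]ᵀ, so [a_9, a_8]ᵀ = A⁸·[a_1, a_0]ᵀ.
A⁸ = [[2448, 1792], [896, 656]], giving [a_9, a_8]ᵀ = [[4240], [1552]].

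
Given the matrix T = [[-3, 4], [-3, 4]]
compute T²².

[[-3, 4], [-3, 4]]

T² = T (a projection; rank 1, trace 1), so T²² = T.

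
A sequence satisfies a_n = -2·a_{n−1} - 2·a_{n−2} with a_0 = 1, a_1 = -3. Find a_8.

With companion matrix B = [[-2, -2], [1, 0]], [a_n, a_{n−1}]ᵀ = B·[a_{n−1}, a_{n−2}]ᵀ, so [a_8, a_7]ᵀ = B^7·[a_1, a_0]ᵀ.
B^7 = [[0, 16], [-8, -16]], giving [a_8, a_7]ᵀ = [[16], [8]].

16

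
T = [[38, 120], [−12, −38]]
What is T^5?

tr T = 0 and det T = −4, so the characteristic polynomial is λ² − (0)λ + (−4) with roots −2 and 2.
Eigenvectors give P = [[−3, 10], [1, −3]] with P⁻¹ = [[3, 10], [1, 3]], and T = P·diag(−2, 2)·P⁻¹.
Then T^5 = P·diag(−32, 32)·P⁻¹ = [[96, 320], [−32, −96]] · [[3, 10], [1, 3]] = [[608, 1920], [−192, −608]].

[[608, 1920], [−192, −608]]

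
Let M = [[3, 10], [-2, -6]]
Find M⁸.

[[-1019, -2550], [510, 1276]]

tr M = -3 and det M = 2, so the characteristic polynomial is λ² − (-3)λ + (2) with roots -2 and -1.
Eigenvectors give P = [[2, -5], [-1, 2]] with P⁻¹ = [[-2, -5], [-1, -2]], and M = P·diag(-2, -1)·P⁻¹.
Then M⁸ = P·diag(256, 1)·P⁻¹ = [[512, -5], [-256, 2]] · [[-2, -5], [-1, -2]] = [[-1019, -2550], [510, 1276]].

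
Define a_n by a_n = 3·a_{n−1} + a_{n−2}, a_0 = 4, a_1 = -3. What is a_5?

-195

With companion matrix M = [[3, 1], [1, 0]], [a_n, a_{n−1}]ᵀ = M·[a_{n−1}, a_{n−2}]ᵀ, so [a_5, a_4]ᵀ = M^4·[a_1, a_0]ᵀ.
M^4 = [[109, 33], [33, 10]], giving [a_5, a_4]ᵀ = [[-195], [-59]].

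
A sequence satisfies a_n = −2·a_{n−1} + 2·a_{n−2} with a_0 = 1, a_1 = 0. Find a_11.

−13376

With companion matrix C = [[−2, 2], [1, 0]], [a_n, a_{n−1}]ᵀ = C·[a_{n−1}, a_{n−2}]ᵀ, so [a_11, a_10]ᵀ = C¹⁰·[a_1, a_0]ᵀ.
C¹⁰ = [[18272, −13376], [−6688, 4896]], giving [a_11, a_10]ᵀ = [[−13376], [4896]].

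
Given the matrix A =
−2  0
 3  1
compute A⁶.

[[64, 0], [−63, 1]]

tr A = −1 and det A = −2, so the characteristic polynomial is λ² − (−1)λ + (−2) with roots 1 and −2.
Eigenvectors give P = [[0, −1], [1, 1]] with P⁻¹ = [[1, 1], [−1, 0]], and A = P·diag(1, −2)·P⁻¹.
Then A⁶ = P·diag(1, 64)·P⁻¹ = [[0, −64], [1, 64]] · [[1, 1], [−1, 0]] = [[64, 0], [−63, 1]].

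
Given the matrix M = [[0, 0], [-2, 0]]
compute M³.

[[0, 0], [0, 0]]

M is strictly triangular, hence nilpotent: M² = 0, so M³ = 0.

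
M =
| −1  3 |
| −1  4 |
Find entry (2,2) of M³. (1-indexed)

43

M² = [[−2, 9], [−3, 13]]
M³ = [[−7, 30], [−10, 43]]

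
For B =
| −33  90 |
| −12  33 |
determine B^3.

[[−297, 810], [−108, 297]]

tr B = 0 and det B = −9, so the characteristic polynomial is λ² − (0)λ + (−9) with roots 3 and −3.
Eigenvectors give P = [[5, 3], [2, 1]] with P⁻¹ = [[−1, 3], [2, −5]], and B = P·diag(3, −3)·P⁻¹.
Then B^3 = P·diag(27, −27)·P⁻¹ = [[135, −81], [54, −27]] · [[−1, 3], [2, −5]] = [[−297, 810], [−108, 297]].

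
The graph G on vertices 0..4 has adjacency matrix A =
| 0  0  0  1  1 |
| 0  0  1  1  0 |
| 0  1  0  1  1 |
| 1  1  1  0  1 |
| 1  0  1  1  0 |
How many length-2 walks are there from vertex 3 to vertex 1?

The number of length-2 walks from vertex 3 to vertex 1 is entry (3,1) of A², where A is the adjacency matrix.
A² = [[2, 1, 2, 1, 1], [1, 2, 1, 1, 2], [2, 1, 3, 2, 1], [1, 1, 2, 4, 2], [1, 2, 1, 2, 3]]

1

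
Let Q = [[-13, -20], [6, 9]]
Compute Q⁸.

tr Q = -4 and det Q = 3, so the characteristic polynomial is λ² − (-4)λ + (3) with roots -1 and -3.
Eigenvectors give P = [[5, 2], [-3, -1]] with P⁻¹ = [[-1, -2], [3, 5]], and Q = P·diag(-1, -3)·P⁻¹.
Then Q⁸ = P·diag(1, 6561)·P⁻¹ = [[5, 13122], [-3, -6561]] · [[-1, -2], [3, 5]] = [[39361, 65600], [-19680, -32799]].

[[39361, 65600], [-19680, -32799]]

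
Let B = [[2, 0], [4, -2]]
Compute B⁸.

[[256, 0], [0, 256]]

tr B = 0 and det B = -4, so the characteristic polynomial is λ² − (0)λ + (-4) with roots 2 and -2.
Eigenvectors give P = [[1, 0], [1, -1]] with P⁻¹ = [[1, 0], [1, -1]], and B = P·diag(2, -2)·P⁻¹.
Then B⁸ = P·diag(256, 256)·P⁻¹ = [[256, 0], [256, -256]] · [[1, 0], [1, -1]] = [[256, 0], [0, 256]].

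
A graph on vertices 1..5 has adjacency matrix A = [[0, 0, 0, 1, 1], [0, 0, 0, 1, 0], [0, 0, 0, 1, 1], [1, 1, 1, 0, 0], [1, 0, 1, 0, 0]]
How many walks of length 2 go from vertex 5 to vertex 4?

2

The number of length-2 walks from vertex 5 to vertex 4 is entry (5,4) of A², where A is the adjacency matrix.
A² = [[2, 1, 2, 0, 0], [1, 1, 1, 0, 0], [2, 1, 2, 0, 0], [0, 0, 0, 3, 2], [0, 0, 0, 2, 2]]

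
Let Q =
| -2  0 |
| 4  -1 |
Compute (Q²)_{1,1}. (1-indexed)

4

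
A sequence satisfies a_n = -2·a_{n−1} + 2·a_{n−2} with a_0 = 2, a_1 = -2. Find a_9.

With companion matrix Q = [[-2, 2], [1, 0]], [a_n, a_{n−1}]ᵀ = Q·[a_{n−1}, a_{n−2}]ᵀ, so [a_9, a_8]ᵀ = Q⁸·[a_1, a_0]ᵀ.
Q⁸ = [[2448, -1792], [-896, 656]], giving [a_9, a_8]ᵀ = [[-8480], [3104]].

-8480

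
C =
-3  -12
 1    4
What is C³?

C² = C (a projection; rank 1, trace 1), so C³ = C.

[[-3, -12], [1, 4]]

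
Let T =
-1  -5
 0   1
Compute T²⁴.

[[1, 0], [0, 1]]

T² = I (check: tr T = 0 and det T = -1), so T²⁴ = I since 24 is even.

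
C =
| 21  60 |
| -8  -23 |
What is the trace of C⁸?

6562

tr C = -2 and det C = -3, so the characteristic polynomial is λ² − (-2)λ + (-3) with roots -3 and 1.
Eigenvectors give P = [[-5, -3], [2, 1]] with P⁻¹ = [[1, 3], [-2, -5]], and C = P·diag(-3, 1)·P⁻¹.
Then C⁸ = P·diag(6561, 1)·P⁻¹ = [[-32805, -3], [13122, 1]] · [[1, 3], [-2, -5]] = [[-32799, -98400], [13120, 39361]].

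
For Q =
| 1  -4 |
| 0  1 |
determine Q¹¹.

[[1, -44], [0, 1]]

Q = I + N where N = [[0, -4], [0, 0]] is strictly upper-triangular, so N² = 0.
(I + N)¹¹ = I + 11·N = [[1, -44], [0, 1]].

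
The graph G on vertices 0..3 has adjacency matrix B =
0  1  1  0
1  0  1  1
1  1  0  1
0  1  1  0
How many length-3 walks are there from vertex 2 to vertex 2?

4

The number of length-3 walks from vertex 2 to vertex 2 is entry (2,2) of B³, where B is the adjacency matrix.
B² = [[2, 1, 1, 2], [1, 3, 2, 1], [1, 2, 3, 1], [2, 1, 1, 2]]
B³ = [[2, 5, 5, 2], [5, 4, 5, 5], [5, 5, 4, 5], [2, 5, 5, 2]]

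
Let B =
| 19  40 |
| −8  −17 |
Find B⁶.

[[3641, 7280], [−1456, −2911]]

tr B = 2 and det B = −3, so the characteristic polynomial is λ² − (2)λ + (−3) with roots 3 and −1.
Eigenvectors give P = [[5, −2], [−2, 1]] with P⁻¹ = [[1, 2], [2, 5]], and B = P·diag(3, −1)·P⁻¹.
Then B⁶ = P·diag(729, 1)·P⁻¹ = [[3645, −2], [−1458, 1]] · [[1, 2], [2, 5]] = [[3641, 7280], [−1456, −2911]].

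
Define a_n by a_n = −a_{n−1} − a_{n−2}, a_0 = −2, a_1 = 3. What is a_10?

3

With companion matrix C = [[−1, −1], [1, 0]], [a_n, a_{n−1}]ᵀ = C·[a_{n−1}, a_{n−2}]ᵀ, so [a_10, a_9]ᵀ = C⁹·[a_1, a_0]ᵀ.
C⁹ = [[1, 0], [0, 1]], giving [a_10, a_9]ᵀ = [[3], [−2]].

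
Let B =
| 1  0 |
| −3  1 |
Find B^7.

B = I + N where N = [[0, 0], [−3, 0]] is strictly lower-triangular, so N^2 = 0.
(I + N)^7 = I + 7·N = [[1, 0], [−21, 1]].

[[1, 0], [−21, 1]]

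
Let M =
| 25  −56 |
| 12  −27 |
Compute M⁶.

[[−4367, 10192], [−2184, 5097]]

tr M = −2 and det M = −3, so the characteristic polynomial is λ² − (−2)λ + (−3) with roots −3 and 1.
Eigenvectors give P = [[−2, −7], [−1, −3]] with P⁻¹ = [[3, −7], [−1, 2]], and M = P·diag(−3, 1)·P⁻¹.
Then M⁶ = P·diag(729, 1)·P⁻¹ = [[−1458, −7], [−729, −3]] · [[3, −7], [−1, 2]] = [[−4367, 10192], [−2184, 5097]].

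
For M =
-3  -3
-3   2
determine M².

[[18, 3], [3, 13]]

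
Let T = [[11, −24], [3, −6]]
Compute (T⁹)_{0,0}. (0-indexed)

tr T = 5 and det T = 6, so the characteristic polynomial is λ² − (5)λ + (6) with roots 3 and 2.
Eigenvectors give P = [[−3, −8], [−1, −3]] with P⁻¹ = [[−3, 8], [1, −3]], and T = P·diag(3, 2)·P⁻¹.
Then T⁹ = P·diag(19683, 512)·P⁻¹ = [[−59049, −4096], [−19683, −1536]] · [[−3, 8], [1, −3]] = [[173051, −460104], [57513, −152856]].

173051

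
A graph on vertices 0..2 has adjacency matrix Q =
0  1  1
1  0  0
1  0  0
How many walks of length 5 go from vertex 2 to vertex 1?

The number of length-5 walks from vertex 2 to vertex 1 is entry (2,1) of Q⁵, where Q is the adjacency matrix.
Q² = [[2, 0, 0], [0, 1, 1], [0, 1, 1]]
Q³ = [[0, 2, 2], [2, 0, 0], [2, 0, 0]]
Q⁴ = [[4, 0, 0], [0, 2, 2], [0, 2, 2]]
Q⁵ = [[0, 4, 4], [4, 0, 0], [4, 0, 0]]

0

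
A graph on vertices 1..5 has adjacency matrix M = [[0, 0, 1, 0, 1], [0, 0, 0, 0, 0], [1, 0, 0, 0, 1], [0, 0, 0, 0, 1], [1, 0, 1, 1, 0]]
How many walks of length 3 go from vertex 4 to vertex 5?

3

The number of length-3 walks from vertex 4 to vertex 5 is entry (4,5) of M³, where M is the adjacency matrix.
M² = [[2, 0, 1, 1, 1], [0, 0, 0, 0, 0], [1, 0, 2, 1, 1], [1, 0, 1, 1, 0], [1, 0, 1, 0, 3]]
M³ = [[2, 0, 3, 1, 4], [0, 0, 0, 0, 0], [3, 0, 2, 1, 4], [1, 0, 1, 0, 3], [4, 0, 4, 3, 2]]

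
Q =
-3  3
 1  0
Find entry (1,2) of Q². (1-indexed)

-9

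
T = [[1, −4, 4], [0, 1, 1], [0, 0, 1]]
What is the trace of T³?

3

T = I + N where N = [[0, −4, 4], [0, 0, 1], [0, 0, 0]] is strictly upper-triangular, so N³ = 0.
(I + N)³ = I + 3·N + 3·N² = [[1, −12, 0], [0, 1, 3], [0, 0, 1]].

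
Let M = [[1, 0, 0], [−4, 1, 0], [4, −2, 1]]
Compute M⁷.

[[1, 0, 0], [−28, 1, 0], [196, −14, 1]]

M = I + N where N = [[0, 0, 0], [−4, 0, 0], [4, −2, 0]] is strictly lower-triangular, so N³ = 0.
(I + N)⁷ = I + 7·N + 21·N² = [[1, 0, 0], [−28, 1, 0], [196, −14, 1]].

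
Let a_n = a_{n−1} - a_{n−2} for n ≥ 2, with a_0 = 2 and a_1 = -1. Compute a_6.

With companion matrix T = [[1, -1], [1, 0]], [a_n, a_{n−1}]ᵀ = T·[a_{n−1}, a_{n−2}]ᵀ, so [a_6, a_5]ᵀ = T^5·[a_1, a_0]ᵀ.
T^5 = [[0, 1], [-1, 1]], giving [a_6, a_5]ᵀ = [[2], [3]].

2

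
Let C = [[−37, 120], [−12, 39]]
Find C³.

tr C = 2 and det C = −3, so the characteristic polynomial is λ² − (2)λ + (−3) with roots −1 and 3.
Eigenvectors give P = [[10, −3], [3, −1]] with P⁻¹ = [[1, −3], [3, −10]], and C = P·diag(−1, 3)·P⁻¹.
Then C³ = P·diag(−1, 27)·P⁻¹ = [[−10, −81], [−3, −27]] · [[1, −3], [3, −10]] = [[−253, 840], [−84, 279]].

[[−253, 840], [−84, 279]]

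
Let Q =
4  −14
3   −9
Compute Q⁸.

tr Q = −5 and det Q = 6, so the characteristic polynomial is λ² − (−5)λ + (6) with roots −2 and −3.
Eigenvectors give P = [[7, 2], [3, 1]] with P⁻¹ = [[1, −2], [−3, 7]], and Q = P·diag(−2, −3)·P⁻¹.
Then Q⁸ = P·diag(256, 6561)·P⁻¹ = [[1792, 13122], [768, 6561]] · [[1, −2], [−3, 7]] = [[−37574, 88270], [−18915, 44391]].

[[−37574, 88270], [−18915, 44391]]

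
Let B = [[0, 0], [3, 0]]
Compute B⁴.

B is strictly triangular, hence nilpotent: B² = 0, so B⁴ = 0.

[[0, 0], [0, 0]]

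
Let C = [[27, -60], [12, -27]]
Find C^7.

tr C = 0 and det C = -9, so the characteristic polynomial is λ² − (0)λ + (-9) with roots -3 and 3.
Eigenvectors give P = [[2, 5], [1, 2]] with P⁻¹ = [[-2, 5], [1, -2]], and C = P·diag(-3, 3)·P⁻¹.
Then C^7 = P·diag(-2187, 2187)·P⁻¹ = [[-4374, 10935], [-2187, 4374]] · [[-2, 5], [1, -2]] = [[19683, -43740], [8748, -19683]].

[[19683, -43740], [8748, -19683]]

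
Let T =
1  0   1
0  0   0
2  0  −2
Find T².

[[3, 0, −1], [0, 0, 0], [−2, 0, 6]]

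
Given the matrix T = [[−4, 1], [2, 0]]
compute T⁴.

T² = [[18, −4], [−8, 2]]
T³ = [[−80, 18], [36, −8]]
T⁴ = [[356, −80], [−160, 36]]

[[356, −80], [−160, 36]]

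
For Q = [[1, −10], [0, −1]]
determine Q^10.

Q² = I (check: tr Q = 0 and det Q = −1), so Q^10 = I since 10 is even.

[[1, 0], [0, 1]]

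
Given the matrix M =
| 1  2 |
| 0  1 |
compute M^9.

M = I + N where N = [[0, 2], [0, 0]] is strictly upper-triangular, so N^2 = 0.
(I + N)^9 = I + 9·N = [[1, 18], [0, 1]].

[[1, 18], [0, 1]]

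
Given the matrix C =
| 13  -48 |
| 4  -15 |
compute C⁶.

[[-2183, 8736], [-728, 2913]]

tr C = -2 and det C = -3, so the characteristic polynomial is λ² − (-2)λ + (-3) with roots 1 and -3.
Eigenvectors give P = [[-4, 3], [-1, 1]] with P⁻¹ = [[-1, 3], [-1, 4]], and C = P·diag(1, -3)·P⁻¹.
Then C⁶ = P·diag(1, 729)·P⁻¹ = [[-4, 2187], [-1, 729]] · [[-1, 3], [-1, 4]] = [[-2183, 8736], [-728, 2913]].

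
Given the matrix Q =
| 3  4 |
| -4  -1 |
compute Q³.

[[-53, -36], [36, -17]]

Q² = [[-7, 8], [-8, -15]]
Q³ = [[-53, -36], [36, -17]]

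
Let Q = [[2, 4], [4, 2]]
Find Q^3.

Q^2 = [[20, 16], [16, 20]]
Q^3 = [[104, 112], [112, 104]]

[[104, 112], [112, 104]]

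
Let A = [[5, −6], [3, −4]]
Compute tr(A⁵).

tr A = 1 and det A = −2, so the characteristic polynomial is λ² − (1)λ + (−2) with roots 2 and −1.
Eigenvectors give P = [[2, 1], [1, 1]] with P⁻¹ = [[1, −1], [−1, 2]], and A = P·diag(2, −1)·P⁻¹.
Then A⁵ = P·diag(32, −1)·P⁻¹ = [[64, −1], [32, −1]] · [[1, −1], [−1, 2]] = [[65, −66], [33, −34]].

31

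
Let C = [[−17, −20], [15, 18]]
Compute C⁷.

[[−7073, −9260], [6945, 9132]]

tr C = 1 and det C = −6, so the characteristic polynomial is λ² − (1)λ + (−6) with roots 3 and −2.
Eigenvectors give P = [[1, 4], [−1, −3]] with P⁻¹ = [[−3, −4], [1, 1]], and C = P·diag(3, −2)·P⁻¹.
Then C⁷ = P·diag(2187, −128)·P⁻¹ = [[2187, −512], [−2187, 384]] · [[−3, −4], [1, 1]] = [[−7073, −9260], [6945, 9132]].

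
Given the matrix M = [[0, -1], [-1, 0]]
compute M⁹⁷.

[[0, -1], [-1, 0]]

M² = I (check: tr M = 0 and det M = -1), so M⁹⁷ = M since 97 is odd.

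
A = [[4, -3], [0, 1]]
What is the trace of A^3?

A^2 = [[16, -15], [0, 1]]
A^3 = [[64, -63], [0, 1]]

65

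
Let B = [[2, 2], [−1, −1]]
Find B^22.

B² = B (a projection; rank 1, trace 1), so B^22 = B.

[[2, 2], [−1, −1]]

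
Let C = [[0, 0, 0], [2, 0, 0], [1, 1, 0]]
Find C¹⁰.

C is strictly triangular, hence nilpotent: C³ = 0, so C¹⁰ = 0.

[[0, 0, 0], [0, 0, 0], [0, 0, 0]]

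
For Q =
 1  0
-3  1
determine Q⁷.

[[1, 0], [-21, 1]]

Q = I + N where N = [[0, 0], [-3, 0]] is strictly lower-triangular, so N² = 0.
(I + N)⁷ = I + 7·N = [[1, 0], [-21, 1]].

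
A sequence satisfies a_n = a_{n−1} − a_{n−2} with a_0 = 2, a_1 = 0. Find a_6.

2

With companion matrix M = [[1, −1], [1, 0]], [a_n, a_{n−1}]ᵀ = M·[a_{n−1}, a_{n−2}]ᵀ, so [a_6, a_5]ᵀ = M^5·[a_1, a_0]ᵀ.
M^5 = [[0, 1], [−1, 1]], giving [a_6, a_5]ᵀ = [[2], [2]].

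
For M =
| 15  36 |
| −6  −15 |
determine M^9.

tr M = 0 and det M = −9, so the characteristic polynomial is λ² − (0)λ + (−9) with roots −3 and 3.
Eigenvectors give P = [[−2, 3], [1, −1]] with P⁻¹ = [[1, 3], [1, 2]], and M = P·diag(−3, 3)·P⁻¹.
Then M^9 = P·diag(−19683, 19683)·P⁻¹ = [[39366, 59049], [−19683, −19683]] · [[1, 3], [1, 2]] = [[98415, 236196], [−39366, −98415]].

[[98415, 236196], [−39366, −98415]]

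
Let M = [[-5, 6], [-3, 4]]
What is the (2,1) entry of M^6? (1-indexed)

63

tr M = -1 and det M = -2, so the characteristic polynomial is λ² − (-1)λ + (-2) with roots 1 and -2.
Eigenvectors give P = [[1, 2], [1, 1]] with P⁻¹ = [[-1, 2], [1, -1]], and M = P·diag(1, -2)·P⁻¹.
Then M^6 = P·diag(1, 64)·P⁻¹ = [[1, 128], [1, 64]] · [[-1, 2], [1, -1]] = [[127, -126], [63, -62]].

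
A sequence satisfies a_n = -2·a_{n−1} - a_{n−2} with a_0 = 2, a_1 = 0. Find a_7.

12

With companion matrix M = [[-2, -1], [1, 0]], [a_n, a_{n−1}]ᵀ = M·[a_{n−1}, a_{n−2}]ᵀ, so [a_7, a_6]ᵀ = M^6·[a_1, a_0]ᵀ.
M^6 = [[7, 6], [-6, -5]], giving [a_7, a_6]ᵀ = [[12], [-10]].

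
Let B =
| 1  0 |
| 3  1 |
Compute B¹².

[[1, 0], [36, 1]]

B = I + N where N = [[0, 0], [3, 0]] is strictly lower-triangular, so N² = 0.
(I + N)¹² = I + 12·N = [[1, 0], [36, 1]].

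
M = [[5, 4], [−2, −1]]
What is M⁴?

[[161, 160], [−80, −79]]

tr M = 4 and det M = 3, so the characteristic polynomial is λ² − (4)λ + (3) with roots 3 and 1.
Eigenvectors give P = [[2, −1], [−1, 1]] with P⁻¹ = [[1, 1], [1, 2]], and M = P·diag(3, 1)·P⁻¹.
Then M⁴ = P·diag(81, 1)·P⁻¹ = [[162, −1], [−81, 1]] · [[1, 1], [1, 2]] = [[161, 160], [−80, −79]].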